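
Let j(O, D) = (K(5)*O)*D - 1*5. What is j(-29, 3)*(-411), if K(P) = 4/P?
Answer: 153303/5 ≈ 30661.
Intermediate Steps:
j(O, D) = -5 + 4*D*O/5 (j(O, D) = ((4/5)*O)*D - 1*5 = ((4*(⅕))*O)*D - 5 = (4*O/5)*D - 5 = 4*D*O/5 - 5 = -5 + 4*D*O/5)
j(-29, 3)*(-411) = (-5 + (⅘)*3*(-29))*(-411) = (-5 - 348/5)*(-411) = -373/5*(-411) = 153303/5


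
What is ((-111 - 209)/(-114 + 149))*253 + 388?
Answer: -13476/7 ≈ -1925.1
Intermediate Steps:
((-111 - 209)/(-114 + 149))*253 + 388 = -320/35*253 + 388 = -320*1/35*253 + 388 = -64/7*253 + 388 = -16192/7 + 388 = -13476/7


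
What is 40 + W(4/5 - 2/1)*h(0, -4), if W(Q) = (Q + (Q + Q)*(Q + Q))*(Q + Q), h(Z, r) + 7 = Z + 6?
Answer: 6368/125 ≈ 50.944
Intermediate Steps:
h(Z, r) = -1 + Z (h(Z, r) = -7 + (Z + 6) = -7 + (6 + Z) = -1 + Z)
W(Q) = 2*Q*(Q + 4*Q²) (W(Q) = (Q + (2*Q)*(2*Q))*(2*Q) = (Q + 4*Q²)*(2*Q) = 2*Q*(Q + 4*Q²))
40 + W(4/5 - 2/1)*h(0, -4) = 40 + ((4/5 - 2/1)²*(2 + 8*(4/5 - 2/1)))*(-1 + 0) = 40 + ((4*(⅕) - 2*1)²*(2 + 8*(4*(⅕) - 2*1)))*(-1) = 40 + ((⅘ - 2)²*(2 + 8*(⅘ - 2)))*(-1) = 40 + ((-6/5)²*(2 + 8*(-6/5)))*(-1) = 40 + (36*(2 - 48/5)/25)*(-1) = 40 + ((36/25)*(-38/5))*(-1) = 40 - 1368/125*(-1) = 40 + 1368/125 = 6368/125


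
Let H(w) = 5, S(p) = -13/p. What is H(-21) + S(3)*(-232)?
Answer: 3031/3 ≈ 1010.3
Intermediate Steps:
H(-21) + S(3)*(-232) = 5 - 13/3*(-232) = 5 + 3016/3 = 3031/3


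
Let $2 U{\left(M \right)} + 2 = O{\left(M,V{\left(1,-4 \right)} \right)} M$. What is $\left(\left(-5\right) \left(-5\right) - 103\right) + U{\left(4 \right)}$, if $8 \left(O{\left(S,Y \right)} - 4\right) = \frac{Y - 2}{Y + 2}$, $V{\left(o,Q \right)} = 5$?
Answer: $- \frac{1985}{28} \approx -70.893$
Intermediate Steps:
$O{\left(S,Y \right)} = 4 + \frac{-2 + Y}{8 \left(2 + Y\right)}$ ($O{\left(S,Y \right)} = 4 + \frac{\left(Y - 2\right) \frac{1}{Y + 2}}{8} = 4 + \frac{\left(-2 + Y\right) \frac{1}{2 + Y}}{8} = 4 + \frac{\frac{1}{2 + Y} \left(-2 + Y\right)}{8} = 4 + \frac{-2 + Y}{8 \left(2 + Y\right)}$)
$U{\left(M \right)} = -1 + \frac{227 M}{112}$ ($U{\left(M \right)} = -1 + \frac{\frac{62 + 33 \cdot 5}{8 \left(2 + 5\right)} M}{2} = -1 + \frac{\frac{62 + 165}{8 \cdot 7} M}{2} = -1 + \frac{\frac{1}{8} \cdot \frac{1}{7} \cdot 227 M}{2} = -1 + \frac{\frac{227}{56} M}{2} = -1 + \frac{227 M}{112}$)
$\left(\left(-5\right) \left(-5\right) - 103\right) + U{\left(4 \right)} = \left(\left(-5\right) \left(-5\right) - 103\right) + \left(-1 + \frac{227}{112} \cdot 4\right) = \left(25 - 103\right) + \left(-1 + \frac{227}{28}\right) = -78 + \frac{199}{28} = - \frac{1985}{28}$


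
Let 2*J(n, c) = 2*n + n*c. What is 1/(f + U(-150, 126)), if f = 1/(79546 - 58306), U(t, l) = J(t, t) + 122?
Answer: 21240/238355281 ≈ 8.9111e-5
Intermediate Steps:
J(n, c) = n + c*n/2 (J(n, c) = (2*n + n*c)/2 = (2*n + c*n)/2 = n + c*n/2)
U(t, l) = 122 + t*(2 + t)/2 (U(t, l) = t*(2 + t)/2 + 122 = 122 + t*(2 + t)/2)
f = 1/21240 ≈ 4.7081e-5
1/(f + U(-150, 126)) = 1/(1/21240 + (122 + (½)*(-150)*(2 - 150))) = 1/(1/21240 + (122 + (½)*(-150)*(-148))) = 1/(1/21240 + (122 + 11100)) = 1/(1/21240 + 11222) = 1/(238355281/21240) = 21240/238355281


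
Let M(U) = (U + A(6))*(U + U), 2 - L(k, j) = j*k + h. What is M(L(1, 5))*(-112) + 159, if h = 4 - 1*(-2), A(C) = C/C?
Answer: -15969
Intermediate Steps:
A(C) = 1
h = 6 (h = 4 + 2 = 6)
L(k, j) = -4 - j*k (L(k, j) = 2 - (j*k + 6) = 2 - (6 + j*k) = 2 + (-6 - j*k) = -4 - j*k)
M(U) = 2*U*(1 + U) (M(U) = (U + 1)*(U + U) = (1 + U)*(2*U) = 2*U*(1 + U))
M(L(1, 5))*(-112) + 159 = (2*(-4 - 1*5*1)*(1 + (-4 - 1*5*1)))*(-112) + 159 = (2*(-4 - 5)*(1 + (-4 - 5)))*(-112) + 159 = (2*(-9)*(1 - 9))*(-112) + 159 = (2*(-9)*(-8))*(-112) + 159 = 144*(-112) + 159 = -16128 + 159 = -15969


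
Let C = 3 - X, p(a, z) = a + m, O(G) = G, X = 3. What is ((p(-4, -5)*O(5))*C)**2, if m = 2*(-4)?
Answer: 0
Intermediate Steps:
m = -8
p(a, z) = -8 + a (p(a, z) = a - 8 = -8 + a)
C = 0 (C = 3 - 1*3 = 3 - 3 = 0)
((p(-4, -5)*O(5))*C)**2 = (((-8 - 4)*5)*0)**2 = (-12*5*0)**2 = (-60*0)**2 = 0**2 = 0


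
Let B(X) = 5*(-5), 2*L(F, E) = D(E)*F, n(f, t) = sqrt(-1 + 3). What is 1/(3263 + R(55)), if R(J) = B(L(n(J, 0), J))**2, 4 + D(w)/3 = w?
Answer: 1/3888 ≈ 0.00025720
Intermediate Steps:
D(w) = -12 + 3*w
n(f, t) = sqrt(2)
L(F, E) = F*(-12 + 3*E)/2 (L(F, E) = ((-12 + 3*E)*F)/2 = (F*(-12 + 3*E))/2 = F*(-12 + 3*E)/2)
B(X) = -25
R(J) = 625 (R(J) = (-25)**2 = 625)
1/(3263 + R(55)) = 1/(3263 + 625) = 1/3888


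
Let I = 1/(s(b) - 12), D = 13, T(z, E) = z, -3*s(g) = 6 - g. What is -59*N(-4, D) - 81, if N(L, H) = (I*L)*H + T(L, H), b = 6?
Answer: -302/3 ≈ -100.67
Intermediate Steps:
s(g) = -2 + g/3 (s(g) = -(6 - g)/3 = -2 + g/3)
I = -1/12 (I = 1/((-2 + (1/3)*6) - 12) = 1/((-2 + 2) - 12) = 1/(0 - 12) = 1/(-12) = -1/12 ≈ -0.083333)
N(L, H) = L - H*L/12 (N(L, H) = (-L/12)*H + L = -H*L/12 + L = L - H*L/12)
-59*N(-4, D) - 81 = -59*(-4)*(12 - 1*13)/12 - 81 = -59*(-4)*(12 - 13)/12 - 81 = -59*(-4)*(-1)/12 - 81 = -59*1/3 - 81 = -59/3 - 81 = -302/3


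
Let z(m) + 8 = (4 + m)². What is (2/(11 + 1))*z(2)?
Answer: 14/3 ≈ 4.6667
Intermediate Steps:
z(m) = -8 + (4 + m)²
(2/(11 + 1))*z(2) = (2/(11 + 1))*(-8 + (4 + 2)²) = (2/12)*(-8 + 6²) = (2*(1/12))*(-8 + 36) = (⅙)*28 = 14/3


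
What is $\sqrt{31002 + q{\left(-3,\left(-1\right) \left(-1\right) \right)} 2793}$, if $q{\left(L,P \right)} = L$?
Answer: $\sqrt{22623} \approx 150.41$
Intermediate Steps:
$\sqrt{31002 + q{\left(-3,\left(-1\right) \left(-1\right) \right)} 2793} = \sqrt{31002 - 8379} = \sqrt{22623}$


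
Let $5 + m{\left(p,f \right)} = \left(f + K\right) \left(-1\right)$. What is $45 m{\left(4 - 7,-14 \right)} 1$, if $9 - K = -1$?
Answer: $-45$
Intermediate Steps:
$K = 10$ ($K = 9 - -1 = 9 + 1 = 10$)
$m{\left(p,f \right)} = -15 - f$ ($m{\left(p,f \right)} = -5 + \left(f + 10\right) \left(-1\right) = -5 + \left(10 + f\right) \left(-1\right) = -5 - \left(10 + f\right) = -15 - f$)
$45 m{\left(4 - 7,-14 \right)} 1 = 45 \left(-15 - -14\right) 1 = 45 \left(-15 + 14\right) 1 = 45 \left(-1\right) 1 = \left(-45\right) 1 = -45$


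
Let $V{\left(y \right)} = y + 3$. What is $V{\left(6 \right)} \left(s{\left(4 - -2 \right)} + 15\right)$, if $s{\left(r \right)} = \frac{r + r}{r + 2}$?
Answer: $\frac{297}{2} \approx 148.5$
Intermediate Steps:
$V{\left(y \right)} = 3 + y$
$s{\left(r \right)} = \frac{2 r}{2 + r}$
$V{\left(6 \right)} \left(s{\left(4 - -2 \right)} + 15\right) = \left(3 + 6\right) \left(\frac{2 \left(4 - -2\right)}{2 + \left(4 - -2\right)} + 15\right) = 9 \left(\frac{2 \left(4 + 2\right)}{2 + \left(4 + 2\right)} + 15\right) = 9 \left(2 \cdot 6 \frac{1}{2 + 6} + 15\right) = 9 \left(2 \cdot 6 \cdot \frac{1}{8} + 15\right) = 9 \left(\frac{3}{2} + 15\right) = 9 \cdot \frac{33}{2} = \frac{297}{2}$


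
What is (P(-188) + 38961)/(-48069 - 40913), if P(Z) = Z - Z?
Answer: -38961/88982 ≈ -0.43785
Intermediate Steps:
P(Z) = 0
(P(-188) + 38961)/(-48069 - 40913) = (0 + 38961)/(-48069 - 40913) = 38961/(-88982) = 38961*(-1/88982) = -38961/88982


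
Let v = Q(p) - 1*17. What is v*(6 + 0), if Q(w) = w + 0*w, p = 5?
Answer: -72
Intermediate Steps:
Q(w) = w (Q(w) = w + 0 = w)
v = -12 (v = 5 - 1*17 = 5 - 17 = -12)
v*(6 + 0) = -12*(6 + 0) = -12*6 = -72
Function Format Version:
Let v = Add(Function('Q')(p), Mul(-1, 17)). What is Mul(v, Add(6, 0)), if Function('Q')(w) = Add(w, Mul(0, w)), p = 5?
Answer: -72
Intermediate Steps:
Function('Q')(w) = w (Function('Q')(w) = Add(w, 0) = w)
v = -12 (v = Add(5, Mul(-1, 17)) = Add(5, -17) = -12)
Mul(v, Add(6, 0)) = Mul(-12, Add(6, 0)) = Mul(-12, 6) = -72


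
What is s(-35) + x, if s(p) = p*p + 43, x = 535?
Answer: 1803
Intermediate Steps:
s(p) = 43 + p² (s(p) = p² + 43 = 43 + p²)
s(-35) + x = (43 + (-35)²) + 535 = (43 + 1225) + 535 = 1268 + 535 = 1803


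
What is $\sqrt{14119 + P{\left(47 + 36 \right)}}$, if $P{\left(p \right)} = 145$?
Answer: $2 \sqrt{3566} \approx 119.43$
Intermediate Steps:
$\sqrt{14119 + P{\left(47 + 36 \right)}} = \sqrt{14119 + 145} = \sqrt{14264} = 2 \sqrt{3566}$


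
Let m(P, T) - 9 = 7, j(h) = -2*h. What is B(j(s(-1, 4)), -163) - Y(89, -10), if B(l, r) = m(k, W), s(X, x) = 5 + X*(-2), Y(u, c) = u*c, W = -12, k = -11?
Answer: 906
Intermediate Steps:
Y(u, c) = c*u
s(X, x) = 5 - 2*X
m(P, T) = 16 (m(P, T) = 9 + 7 = 16)
B(l, r) = 16
B(j(s(-1, 4)), -163) - Y(89, -10) = 16 - (-10)*89 = 16 - 1*(-890) = 16 + 890 = 906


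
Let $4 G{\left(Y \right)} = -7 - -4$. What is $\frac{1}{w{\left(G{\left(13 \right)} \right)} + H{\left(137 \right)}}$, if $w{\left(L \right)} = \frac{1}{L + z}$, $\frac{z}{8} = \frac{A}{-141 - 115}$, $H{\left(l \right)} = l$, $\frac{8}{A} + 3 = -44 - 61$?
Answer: $\frac{323}{43819} \approx 0.0073712$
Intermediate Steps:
$A = - \frac{2}{27}$ ($A = \frac{8}{-3 - 105} = \frac{8}{-108} = 8 \left(- \frac{1}{108}\right) = - \frac{2}{27} \approx -0.074074$)
$z = \frac{1}{432}$ ($z = 8 \left(- \frac{2}{27 \left(-141 - 115\right)}\right) = 8 \left(- \frac{2}{27 \left(-256\right)}\right) = 8 \left(\left(- \frac{2}{27}\right) \left(- \frac{1}{256}\right)\right) = 8 \cdot \frac{1}{3456} = \frac{1}{432} \approx 0.0023148$)
$G{\left(Y \right)} = - \frac{3}{4}$ ($G{\left(Y \right)} = \frac{-7 - -4}{4} = \frac{-7 + 4}{4} = \frac{1}{4} \left(-3\right) = - \frac{3}{4}$)
$w{\left(L \right)} = \frac{1}{\frac{1}{432} + L}$ ($w{\left(L \right)} = \frac{1}{L + \frac{1}{432}} = \frac{1}{\frac{1}{432} + L}$)
$\frac{1}{w{\left(G{\left(13 \right)} \right)} + H{\left(137 \right)}} = \frac{1}{\frac{432}{1 + 432 \left(- \frac{3}{4}\right)} + 137} = \frac{1}{\frac{432}{1 - 324} + 137} = \frac{1}{\frac{432}{-323} + 137} = \frac{1}{432 \left(- \frac{1}{323}\right) + 137} = \frac{1}{- \frac{432}{323} + 137} = \frac{1}{\frac{43819}{323}} = \frac{323}{43819}$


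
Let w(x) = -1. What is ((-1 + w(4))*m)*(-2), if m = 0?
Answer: 0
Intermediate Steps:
((-1 + w(4))*m)*(-2) = ((-1 - 1)*0)*(-2) = -2*0*(-2) = 0*(-2) = 0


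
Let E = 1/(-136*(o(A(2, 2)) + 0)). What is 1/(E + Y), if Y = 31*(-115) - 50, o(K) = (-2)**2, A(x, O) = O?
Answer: -544/1966561 ≈ -0.00027663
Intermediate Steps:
o(K) = 4
Y = -3615 (Y = -3565 - 50 = -3615)
E = -1/544 (E = 1/(-136*(4 + 0)) = 1/(-136*4) = 1/(-544) = -1/544 ≈ -0.0018382)
1/(E + Y) = 1/(-1/544 - 3615) = 1/(-1966561/544) = -544/1966561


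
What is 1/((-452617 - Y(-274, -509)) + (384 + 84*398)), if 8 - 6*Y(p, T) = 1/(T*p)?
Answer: -278932/116817372441 ≈ -2.3878e-6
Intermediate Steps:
Y(p, T) = 4/3 - 1/(6*T*p) (Y(p, T) = 4/3 - 1/(T*p)/6 = 4/3 - 1/(6*T*p))
1/((-452617 - Y(-274, -509)) + (384 + 84*398)) = 1/((-452617 - (4/3 - ⅙/(-509*(-274)))) + (384 + 84*398)) = 1/((-452617 - (4/3 - ⅙*(-1/509)*(-1/274))) + (384 + 33432)) = 1/((-452617 - (4/3 - 1/836796)) + 33816) = 1/((-452617 - 1*371909/278932) + 33816) = 1/((-452617 - 371909/278932) + 33816) = 1/(-126249736953/278932 + 33816) = 1/(-116817372441/278932) = -278932/116817372441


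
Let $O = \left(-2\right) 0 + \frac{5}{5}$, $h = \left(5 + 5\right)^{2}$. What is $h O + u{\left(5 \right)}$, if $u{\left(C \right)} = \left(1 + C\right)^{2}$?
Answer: $136$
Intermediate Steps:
$h = 100$ ($h = 10^{2} = 100$)
$O = 1$ ($O = 0 + 5 \cdot \frac{1}{5} = 0 + 1 = 1$)
$h O + u{\left(5 \right)} = 100 \cdot 1 + \left(1 + 5\right)^{2} = 100 + 6^{2} = 100 + 36 = 136$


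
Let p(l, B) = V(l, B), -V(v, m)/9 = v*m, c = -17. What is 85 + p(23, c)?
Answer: 3604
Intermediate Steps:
V(v, m) = -9*m*v (V(v, m) = -9*v*m = -9*m*v)
p(l, B) = -9*B*l
85 + p(23, c) = 85 - 9*(-17)*23 = 85 + 3519 = 3604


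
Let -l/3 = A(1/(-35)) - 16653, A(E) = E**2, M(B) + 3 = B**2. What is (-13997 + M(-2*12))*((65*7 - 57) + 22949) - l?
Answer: -383988606572/1225 ≈ -3.1346e+8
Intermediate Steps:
M(B) = -3 + B**2
l = 61199772/1225 (l = -3*((1/(-35))**2 - 16653) = -3*((-1/35)**2 - 16653) = -3*(1/1225 - 16653) = -3*(-20399924/1225) = 61199772/1225 ≈ 49959.)
(-13997 + M(-2*12))*((65*7 - 57) + 22949) - l = (-13997 + (-3 + (-2*12)**2))*((65*7 - 57) + 22949) - 1*61199772/1225 = (-13997 + (-3 + (-24)**2))*((455 - 57) + 22949) - 61199772/1225 = (-13997 + (-3 + 576))*(398 + 22949) - 61199772/1225 = (-13997 + 573)*23347 - 61199772/1225 = -13424*23347 - 61199772/1225 = -313410128 - 61199772/1225 = -383988606572/1225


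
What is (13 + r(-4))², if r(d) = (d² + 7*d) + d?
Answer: 9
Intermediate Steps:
r(d) = d² + 8*d
(13 + r(-4))² = (13 - 4*(8 - 4))² = (13 - 4*4)² = (13 - 16)² = (-3)² = 9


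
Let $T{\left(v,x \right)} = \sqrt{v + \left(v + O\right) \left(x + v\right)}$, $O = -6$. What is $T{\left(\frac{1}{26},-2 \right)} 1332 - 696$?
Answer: $-696 + \frac{666 \sqrt{7931}}{13} \approx 3866.4$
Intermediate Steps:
$T{\left(v,x \right)} = \sqrt{v + \left(-6 + v\right) \left(v + x\right)}$ ($T{\left(v,x \right)} = \sqrt{v + \left(v - 6\right) \left(x + v\right)} = \sqrt{v + \left(-6 + v\right) \left(v + x\right)}$)
$T{\left(\frac{1}{26},-2 \right)} 1332 - 696 = \sqrt{\left(\frac{1}{26}\right)^{2} - -12 - \frac{5}{26} + \frac{1}{26} \left(-2\right)} 1332 - 696 = \sqrt{\left(\frac{1}{26}\right)^{2} + 12 - \frac{5}{26} + \frac{1}{26} \left(-2\right)} 1332 - 696 = \sqrt{\frac{1}{676} + 12 - \frac{5}{26} - \frac{1}{13}} \cdot 1332 - 696 = \sqrt{\frac{7931}{676}} \cdot 1332 - 696 = \frac{\sqrt{7931}}{26} \cdot 1332 - 696 = \frac{666 \sqrt{7931}}{13} - 696 = -696 + \frac{666 \sqrt{7931}}{13}$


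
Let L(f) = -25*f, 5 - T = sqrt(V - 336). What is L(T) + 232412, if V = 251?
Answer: 232287 + 25*I*sqrt(85) ≈ 2.3229e+5 + 230.49*I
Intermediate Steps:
T = 5 - I*sqrt(85) (T = 5 - sqrt(251 - 336) = 5 - sqrt(-85) = 5 - I*sqrt(85) ≈ 5.0 - 9.2195*I)
L(T) + 232412 = -25*(5 - I*sqrt(85)) + 232412 = (-125 + 25*I*sqrt(85)) + 232412 = 232287 + 25*I*sqrt(85)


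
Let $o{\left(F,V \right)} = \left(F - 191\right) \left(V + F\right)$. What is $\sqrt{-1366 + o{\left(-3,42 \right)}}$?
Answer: $2 i \sqrt{2233} \approx 94.509 i$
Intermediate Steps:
$o{\left(F,V \right)} = \left(-191 + F\right) \left(F + V\right)$
$\sqrt{-1366 + o{\left(-3,42 \right)}} = \sqrt{-1366 - \left(7575 - 9\right)} = \sqrt{-1366 + \left(9 + 573 - 8022 - 126\right)} = \sqrt{-1366 - 7566} = \sqrt{-8932} = 2 i \sqrt{2233}$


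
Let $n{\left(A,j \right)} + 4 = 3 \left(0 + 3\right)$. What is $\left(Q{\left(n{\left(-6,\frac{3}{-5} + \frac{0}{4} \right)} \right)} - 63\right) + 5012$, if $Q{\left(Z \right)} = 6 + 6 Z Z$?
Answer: $5105$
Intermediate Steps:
$n{\left(A,j \right)} = 5$ ($n{\left(A,j \right)} = -4 + 3 \left(0 + 3\right) = -4 + 3 \cdot 3 = -4 + 9 = 5$)
$Q{\left(Z \right)} = 6 + 6 Z^{2}$
$\left(Q{\left(n{\left(-6,\frac{3}{-5} + \frac{0}{4} \right)} \right)} - 63\right) + 5012 = \left(\left(6 + 6 \cdot 5^{2}\right) - 63\right) + 5012 = \left(\left(6 + 6 \cdot 25\right) - 63\right) + 5012 = \left(\left(6 + 150\right) - 63\right) + 5012 = \left(156 - 63\right) + 5012 = 93 + 5012 = 5105$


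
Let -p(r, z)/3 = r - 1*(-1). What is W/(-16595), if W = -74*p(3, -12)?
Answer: -888/16595 ≈ -0.053510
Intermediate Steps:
p(r, z) = -3 - 3*r (p(r, z) = -3*(r - 1*(-1)) = -3*(r + 1) = -3*(1 + r) = -3 - 3*r)
W = 888 (W = -74*(-3 - 3*3) = -74*(-3 - 9) = -74*(-12) = 888)
W/(-16595) = 888/(-16595) = 888*(-1/16595) = -888/16595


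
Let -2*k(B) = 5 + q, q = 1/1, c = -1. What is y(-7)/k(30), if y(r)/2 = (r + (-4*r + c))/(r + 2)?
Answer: 8/3 ≈ 2.6667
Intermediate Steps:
q = 1
k(B) = -3 (k(B) = -(5 + 1)/2 = -½*6 = -3)
y(r) = 2*(-1 - 3*r)/(2 + r) (y(r) = 2*((r + (-4*r - 1))/(r + 2)) = 2*((r + (-1 - 4*r))/(2 + r)) = 2*((-1 - 3*r)/(2 + r)) = 2*(-1 - 3*r)/(2 + r))
y(-7)/k(30) = (2*(-1 - 3*(-7))/(2 - 7))/(-3) = (2*(-1 + 21)/(-5))*(-⅓) = (2*(-⅕)*20)*(-⅓) = -8*(-⅓) = 8/3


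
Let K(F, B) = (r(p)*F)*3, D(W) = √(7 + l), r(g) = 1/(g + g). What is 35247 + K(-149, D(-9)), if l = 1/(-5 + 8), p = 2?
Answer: 140541/4 ≈ 35135.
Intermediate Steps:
r(g) = 1/(2*g)
l = ⅓ (l = 1/3 = ⅓ ≈ 0.33333)
D(W) = √66/3 (D(W) = √(7 + ⅓) = √(22/3) = √66/3)
K(F, B) = 3*F/4 (K(F, B) = (((½)/2)*F)*3 = (((½)*(½))*F)*3 = (F/4)*3 = 3*F/4)
35247 + K(-149, D(-9)) = 35247 + (¾)*(-149) = 35247 - 447/4 = 140541/4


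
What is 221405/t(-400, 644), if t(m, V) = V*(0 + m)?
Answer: -44281/51520 ≈ -0.85949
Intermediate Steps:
t(m, V) = V*m
221405/t(-400, 644) = 221405/((644*(-400))) = 221405/(-257600) = 221405*(-1/257600) = -44281/51520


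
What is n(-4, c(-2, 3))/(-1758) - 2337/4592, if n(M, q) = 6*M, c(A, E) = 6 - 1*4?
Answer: -16253/32816 ≈ -0.49528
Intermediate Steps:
c(A, E) = 2 (c(A, E) = 6 - 4 = 2)
n(-4, c(-2, 3))/(-1758) - 2337/4592 = (6*(-4))/(-1758) - 2337/4592 = -24*(-1/1758) - 2337*1/4592 = 4/293 - 57/112 = -16253/32816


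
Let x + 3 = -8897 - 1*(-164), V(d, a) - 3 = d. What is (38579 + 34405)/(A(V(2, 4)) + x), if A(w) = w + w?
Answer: -36492/4363 ≈ -8.3640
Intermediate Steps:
V(d, a) = 3 + d
x = -8736 (x = -3 + (-8897 - 1*(-164)) = -3 + (-8897 + 164) = -3 - 8733 = -8736)
A(w) = 2*w
(38579 + 34405)/(A(V(2, 4)) + x) = (38579 + 34405)/(2*(3 + 2) - 8736) = 72984/(2*5 - 8736) = 72984/(10 - 8736) = 72984/(-8726) = 72984*(-1/8726) = -36492/4363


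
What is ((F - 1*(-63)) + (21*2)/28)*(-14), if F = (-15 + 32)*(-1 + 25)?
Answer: -6615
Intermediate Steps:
F = 408 (F = 17*24 = 408)
((F - 1*(-63)) + (21*2)/28)*(-14) = ((408 - 1*(-63)) + (21*2)/28)*(-14) = ((408 + 63) + 42*(1/28))*(-14) = (471 + 3/2)*(-14) = (945/2)*(-14) = -6615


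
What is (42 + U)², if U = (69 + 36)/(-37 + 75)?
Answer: 2893401/1444 ≈ 2003.7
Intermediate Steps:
U = 105/38 ≈ 2.7632
(42 + U)² = (42 + 105/38)² = (1701/38)² = 2893401/1444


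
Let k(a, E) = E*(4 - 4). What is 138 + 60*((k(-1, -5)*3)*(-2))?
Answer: 138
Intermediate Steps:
k(a, E) = 0 (k(a, E) = E*0 = 0)
138 + 60*((k(-1, -5)*3)*(-2)) = 138 + 60*((0*3)*(-2)) = 138 + 60*(0*(-2)) = 138 + 60*0 = 138 + 0 = 138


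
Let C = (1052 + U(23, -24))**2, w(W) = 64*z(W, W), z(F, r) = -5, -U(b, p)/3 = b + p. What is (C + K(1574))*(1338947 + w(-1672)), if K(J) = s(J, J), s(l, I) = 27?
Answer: 1489961459604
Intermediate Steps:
U(b, p) = -3*b - 3*p (U(b, p) = -3*(b + p) = -3*b - 3*p)
K(J) = 27
w(W) = -320 (w(W) = 64*(-5) = -320)
C = 1113025 (C = (1052 + (-3*23 - 3*(-24)))**2 = (1052 + (-69 + 72))**2 = (1052 + 3)**2 = 1055**2 = 1113025)
(C + K(1574))*(1338947 + w(-1672)) = (1113025 + 27)*(1338947 - 320) = 1113052*1338627 = 1489961459604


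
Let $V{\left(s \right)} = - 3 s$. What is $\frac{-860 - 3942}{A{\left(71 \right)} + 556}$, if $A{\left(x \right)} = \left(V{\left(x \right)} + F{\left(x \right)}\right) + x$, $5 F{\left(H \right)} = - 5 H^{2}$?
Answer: $\frac{686}{661} \approx 1.0378$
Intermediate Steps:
$F{\left(H \right)} = - H^{2}$ ($F{\left(H \right)} = \frac{\left(-5\right) H^{2}}{5} = - H^{2}$)
$A{\left(x \right)} = - x^{2} - 2 x$ ($A{\left(x \right)} = \left(- 3 x - x^{2}\right) + x = \left(- x^{2} - 3 x\right) + x = - x^{2} - 2 x$)
$\frac{-860 - 3942}{A{\left(71 \right)} + 556} = \frac{-860 - 3942}{71 \left(-2 - 71\right) + 556} = - \frac{4802}{71 \left(-2 - 71\right) + 556} = - \frac{4802}{71 \left(-73\right) + 556} = - \frac{4802}{-5183 + 556} = - \frac{4802}{-4627} = \left(-4802\right) \left(- \frac{1}{4627}\right) = \frac{686}{661}$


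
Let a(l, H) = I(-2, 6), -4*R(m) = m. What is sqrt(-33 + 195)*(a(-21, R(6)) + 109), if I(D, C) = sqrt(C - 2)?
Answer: 999*sqrt(2) ≈ 1412.8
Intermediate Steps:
R(m) = -m/4
I(D, C) = sqrt(-2 + C)
a(l, H) = 2 (a(l, H) = sqrt(-2 + 6) = sqrt(4) = 2)
sqrt(-33 + 195)*(a(-21, R(6)) + 109) = sqrt(-33 + 195)*(2 + 109) = sqrt(162)*111 = (9*sqrt(2))*111 = 999*sqrt(2)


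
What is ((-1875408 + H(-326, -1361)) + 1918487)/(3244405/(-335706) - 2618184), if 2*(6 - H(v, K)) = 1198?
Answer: -14262805116/878943322309 ≈ -0.016227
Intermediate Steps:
H(v, K) = -593 (H(v, K) = 6 - ½*1198 = 6 - 599 = -593)
((-1875408 + H(-326, -1361)) + 1918487)/(3244405/(-335706) - 2618184) = ((-1875408 - 593) + 1918487)/(3244405/(-335706) - 2618184) = (-1876001 + 1918487)/(3244405*(-1/335706) - 2618184) = 42486/(-3244405/335706 - 2618184) = 42486/(-878943322309/335706) = 42486*(-335706/878943322309) = -14262805116/878943322309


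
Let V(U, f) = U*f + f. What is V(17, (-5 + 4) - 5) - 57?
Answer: -165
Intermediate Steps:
V(U, f) = f + U*f
V(17, (-5 + 4) - 5) - 57 = ((-5 + 4) - 5)*(1 + 17) - 57 = (-1 - 5)*18 - 57 = -6*18 - 57 = -108 - 57 = -165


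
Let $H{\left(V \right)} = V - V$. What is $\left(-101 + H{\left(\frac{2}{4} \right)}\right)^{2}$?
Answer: $10201$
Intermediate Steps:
$H{\left(V \right)} = 0$
$\left(-101 + H{\left(\frac{2}{4} \right)}\right)^{2} = \left(-101 + 0\right)^{2} = \left(-101\right)^{2} = 10201$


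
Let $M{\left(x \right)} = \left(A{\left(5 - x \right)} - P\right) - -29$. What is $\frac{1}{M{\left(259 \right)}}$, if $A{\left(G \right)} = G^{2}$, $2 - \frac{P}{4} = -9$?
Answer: $\frac{1}{64501} \approx 1.5504 \cdot 10^{-5}$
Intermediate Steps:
$P = 44$ ($P = 8 - -36 = 8 + 36 = 44$)
$M{\left(x \right)} = -15 + \left(5 - x\right)^{2}$ ($M{\left(x \right)} = \left(\left(5 - x\right)^{2} - 44\right) - -29 = \left(\left(5 - x\right)^{2} - 44\right) + 29 = \left(-44 + \left(5 - x\right)^{2}\right) + 29 = -15 + \left(5 - x\right)^{2}$)
$\frac{1}{M{\left(259 \right)}} = \frac{1}{-15 + \left(-5 + 259\right)^{2}} = \frac{1}{-15 + 254^{2}} = \frac{1}{-15 + 64516} = \frac{1}{64501}$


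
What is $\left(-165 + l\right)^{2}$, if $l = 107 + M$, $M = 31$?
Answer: $729$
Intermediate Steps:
$l = 138$ ($l = 107 + 31 = 138$)
$\left(-165 + l\right)^{2} = \left(-165 + 138\right)^{2} = \left(-27\right)^{2} = 729$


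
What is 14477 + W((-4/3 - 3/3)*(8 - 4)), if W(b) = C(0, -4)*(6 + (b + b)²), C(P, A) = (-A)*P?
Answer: 14477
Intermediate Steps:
C(P, A) = -A*P
W(b) = 0 (W(b) = (-1*(-4)*0)*(6 + (b + b)²) = 0*(6 + (2*b)²) = 0*(6 + 4*b²) = 0)
14477 + W((-4/3 - 3/3)*(8 - 4)) = 14477 + 0 = 14477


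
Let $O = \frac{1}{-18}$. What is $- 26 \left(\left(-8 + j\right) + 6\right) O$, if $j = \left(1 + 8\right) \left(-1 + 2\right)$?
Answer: $\frac{91}{9} \approx 10.111$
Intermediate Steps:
$j = 9$ ($j = 9 \cdot 1 = 9$)
$O = - \frac{1}{18} \approx -0.055556$
$- 26 \left(\left(-8 + j\right) + 6\right) O = - 26 \left(\left(-8 + 9\right) + 6\right) \left(- \frac{1}{18}\right) = - 26 \left(1 + 6\right) \left(- \frac{1}{18}\right) = \left(-26\right) 7 \left(- \frac{1}{18}\right) = \left(-182\right) \left(- \frac{1}{18}\right) = \frac{91}{9}$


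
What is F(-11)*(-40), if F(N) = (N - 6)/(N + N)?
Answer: -340/11 ≈ -30.909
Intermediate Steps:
F(N) = (-6 + N)/(2*N) (F(N) = (-6 + N)/((2*N)) = (-6 + N)*(1/(2*N)) = (-6 + N)/(2*N))
F(-11)*(-40) = ((1/2)*(-6 - 11)/(-11))*(-40) = ((1/2)*(-1/11)*(-17))*(-40) = (17/22)*(-40) = -340/11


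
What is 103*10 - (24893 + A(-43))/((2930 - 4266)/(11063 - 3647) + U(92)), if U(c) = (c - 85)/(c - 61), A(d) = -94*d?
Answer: -830153735/1312 ≈ -6.3274e+5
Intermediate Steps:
U(c) = (-85 + c)/(-61 + c)
103*10 - (24893 + A(-43))/((2930 - 4266)/(11063 - 3647) + U(92)) = 103*10 - (24893 - 94*(-43))/((2930 - 4266)/(11063 - 3647) + (-85 + 92)/(-61 + 92)) = 1030 - (24893 + 4042)/(-1336/7416 + 7/31) = 1030 - 28935/(-1336*1/7416 + (1/31)*7) = 1030 - 28935/(-167/927 + 7/31) = 1030 - 28935/1312/28737 = 1030 - 28935*28737/1312 = 1030 - 1*831505095/1312 = 1030 - 831505095/1312 = -830153735/1312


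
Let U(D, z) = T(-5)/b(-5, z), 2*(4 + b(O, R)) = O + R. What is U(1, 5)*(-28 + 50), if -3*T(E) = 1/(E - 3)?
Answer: -11/48 ≈ -0.22917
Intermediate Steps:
T(E) = -1/(3*(-3 + E)) (T(E) = -1/(3*(E - 3)) = -1/(3*(-3 + E)))
b(O, R) = -4 + O/2 + R/2 (b(O, R) = -4 + (O + R)/2 = -4 + (O/2 + R/2) = -4 + O/2 + R/2)
U(D, z) = 1/(24*(-13/2 + z/2)) (U(D, z) = (-1/(-9 + 3*(-5)))/(-4 + (1/2)*(-5) + z/2) = (-1/(-9 - 15))/(-4 - 5/2 + z/2) = (-1/(-24))/(-13/2 + z/2) = (-1*(-1/24))/(-13/2 + z/2) = 1/(24*(-13/2 + z/2)))
U(1, 5)*(-28 + 50) = (1/(12*(-13 + 5)))*(-28 + 50) = ((1/12)/(-8))*22 = ((1/12)*(-1/8))*22 = -1/96*22 = -11/48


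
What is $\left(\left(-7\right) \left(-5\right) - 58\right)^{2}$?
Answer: $529$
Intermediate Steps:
$\left(\left(-7\right) \left(-5\right) - 58\right)^{2} = \left(35 - 58\right)^{2} = \left(-23\right)^{2} = 529$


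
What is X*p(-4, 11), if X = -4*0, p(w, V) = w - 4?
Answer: 0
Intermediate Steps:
p(w, V) = -4 + w
X = 0
X*p(-4, 11) = 0*(-4 - 4) = 0*(-8) = 0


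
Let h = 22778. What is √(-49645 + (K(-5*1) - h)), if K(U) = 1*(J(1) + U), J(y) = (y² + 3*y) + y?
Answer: 3*I*√8047 ≈ 269.12*I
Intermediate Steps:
J(y) = y² + 4*y
K(U) = 5 + U (K(U) = 1*(1*(4 + 1) + U) = 1*(1*5 + U) = 1*(5 + U) = 5 + U)
√(-49645 + (K(-5*1) - h)) = √(-49645 + ((5 - 5*1) - 1*22778)) = √(-49645 + ((5 - 5) - 22778)) = √(-49645 + (0 - 22778)) = √(-49645 - 22778) = √(-72423) = 3*I*√8047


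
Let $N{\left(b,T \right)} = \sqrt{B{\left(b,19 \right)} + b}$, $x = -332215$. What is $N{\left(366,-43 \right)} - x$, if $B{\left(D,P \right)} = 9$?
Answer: $332215 + 5 \sqrt{15} \approx 3.3223 \cdot 10^{5}$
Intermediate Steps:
$N{\left(b,T \right)} = \sqrt{9 + b}$
$N{\left(366,-43 \right)} - x = \sqrt{9 + 366} - -332215 = \sqrt{375} + 332215 = 5 \sqrt{15} + 332215 = 332215 + 5 \sqrt{15}$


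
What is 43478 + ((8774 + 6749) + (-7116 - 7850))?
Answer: 44035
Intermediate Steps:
43478 + ((8774 + 6749) + (-7116 - 7850)) = 43478 + (15523 - 14966) = 43478 + 557 = 44035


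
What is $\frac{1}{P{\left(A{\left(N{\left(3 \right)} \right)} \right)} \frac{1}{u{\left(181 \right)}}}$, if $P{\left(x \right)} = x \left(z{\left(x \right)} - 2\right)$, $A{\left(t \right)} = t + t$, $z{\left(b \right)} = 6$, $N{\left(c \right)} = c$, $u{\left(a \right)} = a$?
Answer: $\frac{181}{24} \approx 7.5417$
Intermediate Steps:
$A{\left(t \right)} = 2 t$
$P{\left(x \right)} = 4 x$ ($P{\left(x \right)} = x \left(6 - 2\right) = x 4 = 4 x$)
$\frac{1}{P{\left(A{\left(N{\left(3 \right)} \right)} \right)} \frac{1}{u{\left(181 \right)}}} = \frac{1}{4 \cdot 2 \cdot 3 \cdot \frac{1}{181}} = \frac{1}{4 \cdot 6 \cdot \frac{1}{181}} = \frac{1}{24 \cdot \frac{1}{181}} = \frac{1}{\frac{24}{181}} = \frac{181}{24}$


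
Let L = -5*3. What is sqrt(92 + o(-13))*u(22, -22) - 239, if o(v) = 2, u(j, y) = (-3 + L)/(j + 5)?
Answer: -239 - 2*sqrt(94)/3 ≈ -245.46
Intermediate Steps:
L = -15
u(j, y) = -18/(5 + j) (u(j, y) = (-3 - 15)/(j + 5) = -18/(5 + j))
sqrt(92 + o(-13))*u(22, -22) - 239 = sqrt(92 + 2)*(-18/(5 + 22)) - 239 = sqrt(94)*(-18/27) - 239 = sqrt(94)*(-18*1/27) - 239 = sqrt(94)*(-2/3) - 239 = -2*sqrt(94)/3 - 239 = -239 - 2*sqrt(94)/3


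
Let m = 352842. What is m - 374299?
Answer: -21457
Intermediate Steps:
m - 374299 = 352842 - 374299 = -21457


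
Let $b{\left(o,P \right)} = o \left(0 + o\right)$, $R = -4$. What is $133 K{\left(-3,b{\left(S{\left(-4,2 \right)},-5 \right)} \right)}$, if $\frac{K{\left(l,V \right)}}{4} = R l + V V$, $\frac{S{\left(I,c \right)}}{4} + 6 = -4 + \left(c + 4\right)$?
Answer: $34871536$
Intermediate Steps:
$S{\left(I,c \right)} = -24 + 4 c$ ($S{\left(I,c \right)} = -24 + 4 \left(-4 + \left(c + 4\right)\right) = -24 + 4 \left(-4 + \left(4 + c\right)\right) = -24 + 4 c$)
$b{\left(o,P \right)} = o^{2}$ ($b{\left(o,P \right)} = o o = o^{2}$)
$K{\left(l,V \right)} = - 16 l + 4 V^{2}$ ($K{\left(l,V \right)} = 4 \left(- 4 l + V V\right) = 4 \left(- 4 l + V^{2}\right) = 4 \left(V^{2} - 4 l\right) = - 16 l + 4 V^{2}$)
$133 K{\left(-3,b{\left(S{\left(-4,2 \right)},-5 \right)} \right)} = 133 \left(\left(-16\right) \left(-3\right) + 4 \left(\left(-24 + 4 \cdot 2\right)^{2}\right)^{2}\right) = 133 \left(48 + 4 \left(\left(-24 + 8\right)^{2}\right)^{2}\right) = 133 \left(48 + 4 \left(\left(-16\right)^{2}\right)^{2}\right) = 133 \left(48 + 4 \cdot 256^{2}\right) = 133 \left(48 + 4 \cdot 65536\right) = 133 \left(48 + 262144\right) = 133 \cdot 262192 = 34871536$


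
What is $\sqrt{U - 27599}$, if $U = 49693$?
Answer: $\sqrt{22094} \approx 148.64$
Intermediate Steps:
$\sqrt{U - 27599} = \sqrt{49693 - 27599} = \sqrt{22094}$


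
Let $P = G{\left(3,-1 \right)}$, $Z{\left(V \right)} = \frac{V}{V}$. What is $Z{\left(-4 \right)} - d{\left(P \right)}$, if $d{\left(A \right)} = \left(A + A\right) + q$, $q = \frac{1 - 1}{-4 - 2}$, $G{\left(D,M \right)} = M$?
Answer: $3$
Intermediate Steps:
$Z{\left(V \right)} = 1$
$P = -1$
$q = 0$ ($q = \frac{0}{-6} = 0 \left(- \frac{1}{6}\right) = 0$)
$d{\left(A \right)} = 2 A$ ($d{\left(A \right)} = \left(A + A\right) + 0 = 2 A + 0 = 2 A$)
$Z{\left(-4 \right)} - d{\left(P \right)} = 1 - 2 \left(-1\right) = 1 - -2 = 1 + 2 = 3$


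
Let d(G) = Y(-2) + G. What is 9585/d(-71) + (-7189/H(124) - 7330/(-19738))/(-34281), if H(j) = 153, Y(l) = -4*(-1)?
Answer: -496142066302213/3468110006439 ≈ -143.06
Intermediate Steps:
Y(l) = 4
d(G) = 4 + G
9585/d(-71) + (-7189/H(124) - 7330/(-19738))/(-34281) = 9585/(4 - 71) + (-7189/153 - 7330/(-19738))/(-34281) = 9585/(-67) + (-7189*1/153 - 7330*(-1/19738))*(-1/34281) = 9585*(-1/67) + (-7189/153 + 3665/9869)*(-1/34281) = -9585/67 - 70387496/1509957*(-1/34281) = -9585/67 + 70387496/51762835917 = -496142066302213/3468110006439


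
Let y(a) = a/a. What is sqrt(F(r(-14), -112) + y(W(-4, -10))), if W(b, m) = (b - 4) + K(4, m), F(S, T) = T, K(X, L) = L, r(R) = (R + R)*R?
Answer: I*sqrt(111) ≈ 10.536*I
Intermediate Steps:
r(R) = 2*R**2 (r(R) = (2*R)*R = 2*R**2)
W(b, m) = -4 + b + m (W(b, m) = (b - 4) + m = (-4 + b) + m = -4 + b + m)
y(a) = 1
sqrt(F(r(-14), -112) + y(W(-4, -10))) = sqrt(-112 + 1) = sqrt(-111) = I*sqrt(111)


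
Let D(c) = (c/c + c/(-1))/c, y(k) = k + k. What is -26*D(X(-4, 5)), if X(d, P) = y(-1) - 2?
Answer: 65/2 ≈ 32.500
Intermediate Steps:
y(k) = 2*k
X(d, P) = -4 (X(d, P) = 2*(-1) - 2 = -2 - 2 = -4)
D(c) = (1 - c)/c (D(c) = (1 + c*(-1))/c = (1 - c)/c)
-26*D(X(-4, 5)) = -26*(1 - 1*(-4))/(-4) = -(-13)*(1 + 4)/2 = -(-13)*5/2 = -26*(-5/4) = 65/2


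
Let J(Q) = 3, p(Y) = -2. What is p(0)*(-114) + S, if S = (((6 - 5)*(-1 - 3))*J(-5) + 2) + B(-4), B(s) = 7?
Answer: 225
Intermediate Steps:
S = -3 (S = (((6 - 5)*(-1 - 3))*3 + 2) + 7 = ((1*(-4))*3 + 2) + 7 = (-4*3 + 2) + 7 = (-12 + 2) + 7 = -10 + 7 = -3)
p(0)*(-114) + S = -2*(-114) - 3 = 228 - 3 = 225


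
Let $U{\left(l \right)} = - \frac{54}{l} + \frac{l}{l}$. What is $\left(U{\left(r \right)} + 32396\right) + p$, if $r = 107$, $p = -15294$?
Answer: $\frac{1829967}{107} \approx 17103.0$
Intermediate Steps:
$U{\left(l \right)} = 1 - \frac{54}{l}$ ($U{\left(l \right)} = - \frac{54}{l} + 1 = 1 - \frac{54}{l}$)
$\left(U{\left(r \right)} + 32396\right) + p = \left(\frac{-54 + 107}{107} + 32396\right) - 15294 = \left(\frac{1}{107} \cdot 53 + 32396\right) - 15294 = \left(\frac{53}{107} + 32396\right) - 15294 = \frac{3466425}{107} - 15294 = \frac{1829967}{107}$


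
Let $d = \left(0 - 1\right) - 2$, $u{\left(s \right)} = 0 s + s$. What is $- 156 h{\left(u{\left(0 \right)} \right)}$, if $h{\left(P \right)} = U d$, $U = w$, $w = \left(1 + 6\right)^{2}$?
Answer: $22932$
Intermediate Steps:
$u{\left(s \right)} = s$ ($u{\left(s \right)} = 0 + s = s$)
$w = 49$ ($w = 7^{2} = 49$)
$U = 49$
$d = -3$ ($d = -1 - 2 = -3$)
$h{\left(P \right)} = -147$ ($h{\left(P \right)} = 49 \left(-3\right) = -147$)
$- 156 h{\left(u{\left(0 \right)} \right)} = \left(-156\right) \left(-147\right) = 22932$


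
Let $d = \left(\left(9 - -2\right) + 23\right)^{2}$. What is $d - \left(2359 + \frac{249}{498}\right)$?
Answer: $- \frac{2407}{2} \approx -1203.5$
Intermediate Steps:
$d = 1156$ ($d = \left(\left(9 + 2\right) + 23\right)^{2} = \left(11 + 23\right)^{2} = 34^{2} = 1156$)
$d - \left(2359 + \frac{249}{498}\right) = 1156 - \left(2359 + \frac{249}{498}\right) = 1156 - \left(2359 + 249 \cdot \frac{1}{498}\right) = 1156 - \frac{4719}{2} = - \frac{2407}{2}$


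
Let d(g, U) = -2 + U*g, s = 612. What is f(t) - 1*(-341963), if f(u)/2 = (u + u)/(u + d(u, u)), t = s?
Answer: 64144394875/187577 ≈ 3.4196e+5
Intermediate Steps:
t = 612
f(u) = 4*u/(-2 + u + u²) (f(u) = 2*((u + u)/(u + (-2 + u*u))) = 2*((2*u)/(u + (-2 + u²))) = 2*((2*u)/(-2 + u + u²)) = 2*(2*u/(-2 + u + u²)) = 4*u/(-2 + u + u²))
f(t) - 1*(-341963) = 4*612/(-2 + 612 + 612²) - 1*(-341963) = 4*612/(-2 + 612 + 374544) + 341963 = 4*612/375154 + 341963 = 4*612*(1/375154) + 341963 = 1224/187577 + 341963 = 64144394875/187577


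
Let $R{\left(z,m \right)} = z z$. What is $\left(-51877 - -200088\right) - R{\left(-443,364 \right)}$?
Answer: $-48038$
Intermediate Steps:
$R{\left(z,m \right)} = z^{2}$
$\left(-51877 - -200088\right) - R{\left(-443,364 \right)} = \left(-51877 - -200088\right) - \left(-443\right)^{2} = \left(-51877 + 200088\right) - 196249 = 148211 - 196249 = -48038$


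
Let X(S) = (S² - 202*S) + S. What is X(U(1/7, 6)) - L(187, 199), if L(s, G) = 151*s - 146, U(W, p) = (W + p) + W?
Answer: -1436431/49 ≈ -29315.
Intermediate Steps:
U(W, p) = p + 2*W
L(s, G) = -146 + 151*s
X(S) = S² - 201*S
X(U(1/7, 6)) - L(187, 199) = (6 + 2/7)*(-201 + (6 + 2/7)) - (-146 + 151*187) = (6 + 2*(⅐))*(-201 + (6 + 2*(⅐))) - (-146 + 28237) = (6 + 2/7)*(-201 + (6 + 2/7)) - 1*28091 = 44*(-201 + 44/7)/7 - 28091 = (44/7)*(-1363/7) - 28091 = -59972/49 - 28091 = -1436431/49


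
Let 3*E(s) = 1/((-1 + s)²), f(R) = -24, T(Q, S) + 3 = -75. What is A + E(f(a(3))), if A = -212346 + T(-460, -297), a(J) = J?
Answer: -398294999/1875 ≈ -2.1242e+5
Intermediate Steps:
T(Q, S) = -78 (T(Q, S) = -3 - 75 = -78)
A = -212424 (A = -212346 - 78 = -212424)
E(s) = 1/(3*(-1 + s)²) (E(s) = 1/(3*((-1 + s)²)) = 1/(3*(-1 + s)²))
A + E(f(a(3))) = -212424 + 1/(3*(-1 - 24)²) = -212424 + (⅓)/(-25)² = -212424 + (⅓)*(1/625) = -212424 + 1/1875 = -398294999/1875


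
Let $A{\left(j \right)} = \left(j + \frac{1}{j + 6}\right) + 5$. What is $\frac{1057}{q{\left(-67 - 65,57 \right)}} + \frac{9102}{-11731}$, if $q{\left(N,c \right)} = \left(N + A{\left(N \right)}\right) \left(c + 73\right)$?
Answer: $- \frac{20089024071}{24884677025} \approx -0.80729$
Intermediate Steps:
$A{\left(j \right)} = 5 + j + \frac{1}{6 + j}$ ($A{\left(j \right)} = \left(j + \frac{1}{6 + j}\right) + 5 = 5 + j + \frac{1}{6 + j}$)
$q{\left(N,c \right)} = \left(73 + c\right) \left(N + \frac{31 + N^{2} + 11 N}{6 + N}\right)$ ($q{\left(N,c \right)} = \left(N + \frac{31 + N^{2} + 11 N}{6 + N}\right) \left(c + 73\right) = \left(N + \frac{31 + N^{2} + 11 N}{6 + N}\right) \left(73 + c\right) = \left(73 + c\right) \left(N + \frac{31 + N^{2} + 11 N}{6 + N}\right)$)
$\frac{1057}{q{\left(-67 - 65,57 \right)}} + \frac{9102}{-11731} = \frac{1057}{\frac{1}{6 - 132} \left(2263 + 31 \cdot 57 + 146 \left(-67 - 65\right)^{2} + 1241 \left(-67 - 65\right) + 2 \cdot 57 \left(-67 - 65\right)^{2} + 17 \left(-67 - 65\right) 57\right)} + \frac{9102}{-11731} = \frac{1057}{\frac{1}{6 - 132} \left(2263 + 1767 + 146 \left(-132\right)^{2} + 1241 \left(-132\right) + 2 \cdot 57 \left(-132\right)^{2} + 17 \left(-132\right) 57\right)} + 9102 \left(- \frac{1}{11731}\right) = \frac{1057}{\frac{1}{-126} \left(2263 + 1767 + 146 \cdot 17424 - 163812 + 2 \cdot 57 \cdot 17424 - 127908\right)} - \frac{9102}{11731} = \frac{1057}{\left(- \frac{1}{126}\right) \left(2263 + 1767 + 2543904 - 163812 + 1986336 - 127908\right)} - \frac{9102}{11731} = \frac{1057}{\left(- \frac{1}{126}\right) 4242550} - \frac{9102}{11731} = \frac{1057}{- \frac{2121275}{63}} - \frac{9102}{11731} = 1057 \left(- \frac{63}{2121275}\right) - \frac{9102}{11731} = - \frac{66591}{2121275} - \frac{9102}{11731} = - \frac{20089024071}{24884677025}$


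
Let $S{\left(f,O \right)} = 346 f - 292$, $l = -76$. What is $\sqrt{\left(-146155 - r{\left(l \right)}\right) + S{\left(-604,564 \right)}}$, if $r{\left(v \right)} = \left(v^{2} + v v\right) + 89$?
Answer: $4 i \sqrt{22942} \approx 605.86 i$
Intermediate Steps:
$r{\left(v \right)} = 89 + 2 v^{2}$ ($r{\left(v \right)} = \left(v^{2} + v^{2}\right) + 89 = 2 v^{2} + 89 = 89 + 2 v^{2}$)
$S{\left(f,O \right)} = -292 + 346 f$
$\sqrt{\left(-146155 - r{\left(l \right)}\right) + S{\left(-604,564 \right)}} = \sqrt{\left(-146155 - \left(89 + 2 \left(-76\right)^{2}\right)\right) + \left(-292 + 346 \left(-604\right)\right)} = \sqrt{\left(-146155 - \left(89 + 2 \cdot 5776\right)\right) - 209276} = \sqrt{\left(-146155 - \left(89 + 11552\right)\right) - 209276} = \sqrt{\left(-146155 - 11641\right) - 209276} = \sqrt{-157796 - 209276} = \sqrt{-367072} = 4 i \sqrt{22942}$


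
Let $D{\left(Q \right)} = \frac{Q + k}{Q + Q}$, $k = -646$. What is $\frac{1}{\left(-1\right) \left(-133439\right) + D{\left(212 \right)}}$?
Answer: $\frac{212}{28288851} \approx 7.4941 \cdot 10^{-6}$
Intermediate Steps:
$D{\left(Q \right)} = \frac{-646 + Q}{2 Q}$ ($D{\left(Q \right)} = \frac{Q - 646}{Q + Q} = \frac{-646 + Q}{2 Q}$)
$\frac{1}{\left(-1\right) \left(-133439\right) + D{\left(212 \right)}} = \frac{1}{\left(-1\right) \left(-133439\right) + \frac{-646 + 212}{2 \cdot 212}} = \frac{1}{133439 + \frac{1}{2} \cdot \frac{1}{212} \left(-434\right)} = \frac{1}{133439 - \frac{217}{212}} = \frac{1}{\frac{28288851}{212}} = \frac{212}{28288851}$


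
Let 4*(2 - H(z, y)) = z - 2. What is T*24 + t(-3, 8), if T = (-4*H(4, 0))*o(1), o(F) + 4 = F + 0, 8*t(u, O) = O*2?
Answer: 434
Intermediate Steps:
t(u, O) = O/4 (t(u, O) = (O*2)/8 = (2*O)/8 = O/4)
H(z, y) = 5/2 - z/4 (H(z, y) = 2 - (z - 2)/4 = 2 - (-2 + z)/4 = 2 + (1/2 - z/4) = 5/2 - z/4)
o(F) = -4 + F (o(F) = -4 + (F + 0) = -4 + F)
T = 18 (T = (-4*(5/2 - 1/4*4))*(-4 + 1) = -4*(5/2 - 1)*(-3) = -4*3/2*(-3) = -6*(-3) = 18)
T*24 + t(-3, 8) = 18*24 + (1/4)*8 = 432 + 2 = 434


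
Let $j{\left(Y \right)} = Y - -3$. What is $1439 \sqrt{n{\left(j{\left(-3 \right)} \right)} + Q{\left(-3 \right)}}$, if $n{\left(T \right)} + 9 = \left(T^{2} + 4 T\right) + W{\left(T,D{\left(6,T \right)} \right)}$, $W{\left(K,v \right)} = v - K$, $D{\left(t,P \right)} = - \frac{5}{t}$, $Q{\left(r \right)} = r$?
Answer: $\frac{1439 i \sqrt{462}}{6} \approx 5155.0 i$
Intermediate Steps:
$j{\left(Y \right)} = 3 + Y$ ($j{\left(Y \right)} = Y + 3 = 3 + Y$)
$n{\left(T \right)} = - \frac{59}{6} + T^{2} + 3 T$ ($n{\left(T \right)} = -9 - \left(\frac{5}{6} - T^{2} - 3 T\right) = -9 + \left(- \frac{5}{6} + T^{2} + 3 T\right) = - \frac{59}{6} + T^{2} + 3 T$)
$1439 \sqrt{n{\left(j{\left(-3 \right)} \right)} + Q{\left(-3 \right)}} = 1439 \sqrt{\left(- \frac{59}{6} + \left(3 - 3\right)^{2} + 3 \left(3 - 3\right)\right) - 3} = 1439 \sqrt{\left(- \frac{59}{6} + 0^{2} + 3 \cdot 0\right) - 3} = 1439 \sqrt{\left(- \frac{59}{6} + 0 + 0\right) - 3} = 1439 \sqrt{- \frac{59}{6} - 3} = 1439 \sqrt{- \frac{77}{6}} = 1439 \frac{i \sqrt{462}}{6} = \frac{1439 i \sqrt{462}}{6}$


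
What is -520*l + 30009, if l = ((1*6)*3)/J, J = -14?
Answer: 214743/7 ≈ 30678.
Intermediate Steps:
l = -9/7 (l = ((1*6)*3)/(-14) = (6*3)*(-1/14) = 18*(-1/14) = -9/7 ≈ -1.2857)
-520*l + 30009 = -520*(-9/7) + 30009 = 4680/7 + 30009 = 214743/7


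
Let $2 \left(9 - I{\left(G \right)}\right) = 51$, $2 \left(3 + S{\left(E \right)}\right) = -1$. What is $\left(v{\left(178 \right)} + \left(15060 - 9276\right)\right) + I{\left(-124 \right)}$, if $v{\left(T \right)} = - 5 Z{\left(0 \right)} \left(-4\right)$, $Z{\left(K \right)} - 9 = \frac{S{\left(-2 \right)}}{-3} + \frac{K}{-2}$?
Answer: $\frac{35825}{6} \approx 5970.8$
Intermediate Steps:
$S{\left(E \right)} = - \frac{7}{2}$ ($S{\left(E \right)} = -3 + \frac{1}{2} \left(-1\right) = -3 - \frac{1}{2} = - \frac{7}{2}$)
$Z{\left(K \right)} = \frac{61}{6} - \frac{K}{2}$ ($Z{\left(K \right)} = 9 + \left(- \frac{7}{2 \left(-3\right)} + \frac{K}{-2}\right) = 9 + \left(\left(- \frac{7}{2}\right) \left(- \frac{1}{3}\right) + K \left(- \frac{1}{2}\right)\right) = 9 - \left(- \frac{7}{6} + \frac{K}{2}\right) = \frac{61}{6} - \frac{K}{2}$)
$I{\left(G \right)} = - \frac{33}{2}$ ($I{\left(G \right)} = 9 - \frac{51}{2} = - \frac{33}{2}$)
$v{\left(T \right)} = \frac{610}{3}$ ($v{\left(T \right)} = - 5 \left(\frac{61}{6} - 0\right) \left(-4\right) = - 5 \left(\frac{61}{6} + 0\right) \left(-4\right) = \left(-5\right) \frac{61}{6} \left(-4\right) = \left(- \frac{305}{6}\right) \left(-4\right) = \frac{610}{3}$)
$\left(v{\left(178 \right)} + \left(15060 - 9276\right)\right) + I{\left(-124 \right)} = \left(\frac{610}{3} + \left(15060 - 9276\right)\right) - \frac{33}{2} = \left(\frac{610}{3} + 5784\right) - \frac{33}{2} = \frac{17962}{3} - \frac{33}{2} = \frac{35825}{6}$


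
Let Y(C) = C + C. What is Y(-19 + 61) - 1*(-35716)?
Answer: 35800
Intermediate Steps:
Y(C) = 2*C
Y(-19 + 61) - 1*(-35716) = 2*(-19 + 61) - 1*(-35716) = 2*42 + 35716 = 84 + 35716 = 35800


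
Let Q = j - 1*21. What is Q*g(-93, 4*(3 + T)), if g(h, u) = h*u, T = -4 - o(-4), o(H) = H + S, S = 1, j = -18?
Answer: 29016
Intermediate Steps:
Q = -39 (Q = -18 - 1*21 = -18 - 21 = -39)
o(H) = 1 + H (o(H) = H + 1 = 1 + H)
T = -1 (T = -4 - (1 - 4) = -4 - 1*(-3) = -4 + 3 = -1)
Q*g(-93, 4*(3 + T)) = -(-3627)*4*(3 - 1) = -(-3627)*4*2 = -(-3627)*8 = -39*(-744) = 29016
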